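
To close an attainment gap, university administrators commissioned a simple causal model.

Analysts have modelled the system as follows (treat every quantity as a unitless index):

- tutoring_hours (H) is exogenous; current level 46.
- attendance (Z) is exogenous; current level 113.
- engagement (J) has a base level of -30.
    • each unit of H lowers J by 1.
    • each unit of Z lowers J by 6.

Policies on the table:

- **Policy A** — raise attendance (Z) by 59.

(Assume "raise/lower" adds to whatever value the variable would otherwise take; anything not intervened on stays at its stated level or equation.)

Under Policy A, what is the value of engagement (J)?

Policy A (Z + 59):
  H = 46
  Z = 113 + 59 = 172
  J = -30 − 46 − 6·172 = -1108

-1108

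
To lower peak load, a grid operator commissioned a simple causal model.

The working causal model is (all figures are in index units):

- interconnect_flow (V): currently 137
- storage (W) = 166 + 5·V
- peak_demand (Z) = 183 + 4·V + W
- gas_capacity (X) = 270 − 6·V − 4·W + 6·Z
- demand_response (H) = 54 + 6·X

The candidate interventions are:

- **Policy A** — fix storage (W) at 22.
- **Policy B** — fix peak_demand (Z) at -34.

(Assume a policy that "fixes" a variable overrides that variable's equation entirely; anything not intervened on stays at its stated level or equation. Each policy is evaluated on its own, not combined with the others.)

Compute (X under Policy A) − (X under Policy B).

Policy A (W := 22):
  V = 137
  W = 22
  Z = 183 + 4·137 + 22 = 753
  X = 270 − 6·137 − 4·22 + 6·753 = 3878
Policy B (Z := -34):
  V = 137
  W = 166 + 5·137 = 851
  Z = -34
  X = 270 − 6·137 − 4·851 + 6·(-34) = -4160
X: 3878 − (-4160) = 8038

8038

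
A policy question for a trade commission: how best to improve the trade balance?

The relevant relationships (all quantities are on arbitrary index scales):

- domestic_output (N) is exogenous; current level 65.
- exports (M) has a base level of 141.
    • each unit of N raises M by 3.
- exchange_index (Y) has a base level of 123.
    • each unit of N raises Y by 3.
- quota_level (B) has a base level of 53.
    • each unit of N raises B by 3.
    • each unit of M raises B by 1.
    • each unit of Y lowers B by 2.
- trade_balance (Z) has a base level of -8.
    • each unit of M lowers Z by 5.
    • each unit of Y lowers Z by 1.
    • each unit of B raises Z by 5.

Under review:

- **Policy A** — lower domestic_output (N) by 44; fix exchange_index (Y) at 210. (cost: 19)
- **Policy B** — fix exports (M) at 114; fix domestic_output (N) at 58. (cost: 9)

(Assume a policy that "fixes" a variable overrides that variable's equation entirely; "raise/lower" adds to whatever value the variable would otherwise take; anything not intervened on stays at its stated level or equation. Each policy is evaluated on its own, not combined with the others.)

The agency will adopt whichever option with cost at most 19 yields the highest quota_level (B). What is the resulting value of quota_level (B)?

-100

Policy A (N − 44, Y := 210):
  N = 65 − 44 = 21
  M = 141 + 3·21 = 204
  Y = 210
  B = 53 + 3·21 + 204 − 2·210 = -100
Policy B (M := 114, N := 58):
  N = 58
  M = 114
  Y = 123 + 3·58 = 297
  B = 53 + 3·58 + 114 − 2·297 = -253
Comparing — Policy A: B=-100, Policy B: B=-253. Highest is -100 (Policy A).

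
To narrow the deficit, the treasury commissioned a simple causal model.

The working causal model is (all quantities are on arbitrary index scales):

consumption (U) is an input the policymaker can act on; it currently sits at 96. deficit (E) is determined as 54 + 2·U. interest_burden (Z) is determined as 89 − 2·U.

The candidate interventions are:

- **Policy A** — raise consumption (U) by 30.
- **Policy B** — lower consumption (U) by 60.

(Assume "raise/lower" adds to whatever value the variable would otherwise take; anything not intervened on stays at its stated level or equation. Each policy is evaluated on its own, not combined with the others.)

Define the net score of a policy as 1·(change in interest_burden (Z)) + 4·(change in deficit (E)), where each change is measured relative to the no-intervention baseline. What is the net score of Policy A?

180

Baseline:
  U = 96
  E = 54 + 2·96 = 246
  Z = 89 − 2·96 = -103
Policy A (U + 30):
  U = 96 + 30 = 126
  E = 54 + 2·126 = 306
  Z = 89 − 2·126 = -163
ΔZ = -163 − (-103) = -60; ΔE = 306 − 246 = 60
Score = 1·(-60) + 4·60 = 180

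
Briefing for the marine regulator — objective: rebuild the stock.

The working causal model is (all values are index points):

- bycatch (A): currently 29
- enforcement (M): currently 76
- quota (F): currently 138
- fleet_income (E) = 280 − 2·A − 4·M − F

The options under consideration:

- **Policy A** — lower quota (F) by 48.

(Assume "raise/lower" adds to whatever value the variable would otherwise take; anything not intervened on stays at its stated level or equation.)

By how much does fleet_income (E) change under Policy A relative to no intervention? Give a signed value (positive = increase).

Baseline:
  A = 29
  M = 76
  F = 138
  E = 280 − 2·29 − 4·76 − 138 = -220
Policy A (F − 48):
  A = 29
  M = 76
  F = 138 − 48 = 90
  E = 280 − 2·29 − 4·76 − 90 = -172
Change in E: -172 − (-220) = 48

48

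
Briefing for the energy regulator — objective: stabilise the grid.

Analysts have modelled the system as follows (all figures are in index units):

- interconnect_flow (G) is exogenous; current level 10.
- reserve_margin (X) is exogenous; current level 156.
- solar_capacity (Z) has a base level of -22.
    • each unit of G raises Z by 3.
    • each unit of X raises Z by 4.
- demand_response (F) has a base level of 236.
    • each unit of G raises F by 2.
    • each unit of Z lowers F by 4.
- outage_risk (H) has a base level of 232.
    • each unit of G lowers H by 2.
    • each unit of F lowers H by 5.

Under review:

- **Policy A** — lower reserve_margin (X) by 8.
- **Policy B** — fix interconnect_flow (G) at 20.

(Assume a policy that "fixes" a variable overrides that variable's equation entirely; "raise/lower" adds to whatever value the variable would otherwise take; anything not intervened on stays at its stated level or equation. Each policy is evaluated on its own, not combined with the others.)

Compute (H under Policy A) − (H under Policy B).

-1120

Policy A (X − 8):
  G = 10
  X = 156 − 8 = 148
  Z = -22 + 3·10 + 4·148 = 600
  F = 236 + 2·10 − 4·600 = -2144
  H = 232 − 2·10 − 5·(-2144) = 10932
Policy B (G := 20):
  G = 20
  X = 156
  Z = -22 + 3·20 + 4·156 = 662
  F = 236 + 2·20 − 4·662 = -2372
  H = 232 − 2·20 − 5·(-2372) = 12052
H: 10932 − 12052 = -1120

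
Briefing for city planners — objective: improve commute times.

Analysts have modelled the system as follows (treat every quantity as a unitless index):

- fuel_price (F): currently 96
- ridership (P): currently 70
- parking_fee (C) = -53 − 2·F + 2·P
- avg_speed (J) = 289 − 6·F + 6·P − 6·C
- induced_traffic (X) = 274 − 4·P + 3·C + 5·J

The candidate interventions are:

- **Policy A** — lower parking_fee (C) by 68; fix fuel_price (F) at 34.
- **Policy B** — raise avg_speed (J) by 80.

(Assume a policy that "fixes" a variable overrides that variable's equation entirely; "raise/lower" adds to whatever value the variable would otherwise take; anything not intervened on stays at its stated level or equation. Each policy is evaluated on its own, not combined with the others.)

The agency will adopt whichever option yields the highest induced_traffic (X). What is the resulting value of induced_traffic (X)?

3894

Policy A (C − 68, F := 34):
  F = 34
  P = 70
  C = -53 − 2·34 + 2·70 (−68 from intervention) = -49
  J = 289 − 6·34 + 6·70 − 6·(-49) = 799
  X = 274 − 4·70 + 3·(-49) + 5·799 = 3842
Policy B (J + 80):
  F = 96
  P = 70
  C = -53 − 2·96 + 2·70 = -105
  J = 289 − 6·96 + 6·70 − 6·(-105) (+80 from intervention) = 843
  X = 274 − 4·70 + 3·(-105) + 5·843 = 3894
Comparing — Policy A: X=3842, Policy B: X=3894. Highest is 3894 (Policy B).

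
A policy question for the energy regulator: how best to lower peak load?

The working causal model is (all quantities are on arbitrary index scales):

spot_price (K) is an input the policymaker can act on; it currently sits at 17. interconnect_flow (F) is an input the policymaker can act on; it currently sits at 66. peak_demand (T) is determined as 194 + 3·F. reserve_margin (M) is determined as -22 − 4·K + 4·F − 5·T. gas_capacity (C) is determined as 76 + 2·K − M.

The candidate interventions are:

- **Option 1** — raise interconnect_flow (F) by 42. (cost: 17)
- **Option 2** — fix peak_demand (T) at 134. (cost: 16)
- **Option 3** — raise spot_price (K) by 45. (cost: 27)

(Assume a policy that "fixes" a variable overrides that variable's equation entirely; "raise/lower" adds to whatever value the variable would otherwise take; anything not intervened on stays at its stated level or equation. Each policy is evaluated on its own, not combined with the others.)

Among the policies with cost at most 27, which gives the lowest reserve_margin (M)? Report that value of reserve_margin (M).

Option 1 (F + 42):
  K = 17
  F = 66 + 42 = 108
  T = 194 + 3·108 = 518
  M = -22 − 4·17 + 4·108 − 5·518 = -2248
Option 2 (T := 134):
  K = 17
  F = 66
  T = 134
  M = -22 − 4·17 + 4·66 − 5·134 = -496
Option 3 (K + 45):
  K = 17 + 45 = 62
  F = 66
  T = 194 + 3·66 = 392
  M = -22 − 4·62 + 4·66 − 5·392 = -1966
Comparing — Option 1: M=-2248, Option 2: M=-496, Option 3: M=-1966. Lowest is -2248 (Option 1).

-2248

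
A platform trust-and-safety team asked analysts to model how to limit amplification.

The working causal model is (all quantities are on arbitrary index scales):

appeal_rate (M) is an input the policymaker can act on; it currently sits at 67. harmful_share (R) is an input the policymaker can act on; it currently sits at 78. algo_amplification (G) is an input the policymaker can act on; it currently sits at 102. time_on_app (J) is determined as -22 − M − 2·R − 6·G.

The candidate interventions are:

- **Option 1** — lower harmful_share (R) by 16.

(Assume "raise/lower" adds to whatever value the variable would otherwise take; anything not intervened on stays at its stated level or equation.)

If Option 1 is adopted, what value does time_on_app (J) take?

Option 1 (R − 16):
  M = 67
  R = 78 − 16 = 62
  G = 102
  J = -22 − 67 − 2·62 − 6·102 = -825

-825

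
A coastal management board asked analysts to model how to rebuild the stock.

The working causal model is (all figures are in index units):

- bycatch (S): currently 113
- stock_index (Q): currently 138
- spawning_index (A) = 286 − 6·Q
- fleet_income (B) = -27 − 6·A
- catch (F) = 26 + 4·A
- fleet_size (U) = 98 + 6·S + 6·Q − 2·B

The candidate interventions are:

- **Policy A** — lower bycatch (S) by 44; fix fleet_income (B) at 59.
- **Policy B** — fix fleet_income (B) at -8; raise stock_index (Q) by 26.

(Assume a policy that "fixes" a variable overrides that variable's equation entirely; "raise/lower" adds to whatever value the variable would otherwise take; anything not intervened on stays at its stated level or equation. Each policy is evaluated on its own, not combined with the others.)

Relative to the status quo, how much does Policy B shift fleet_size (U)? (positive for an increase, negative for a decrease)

Baseline:
  S = 113
  Q = 138
  A = 286 − 6·138 = -542
  B = -27 − 6·(-542) = 3225
  U = 98 + 6·113 + 6·138 − 2·3225 = -4846
Policy B (B := -8, Q + 26):
  S = 113
  Q = 138 + 26 = 164
  A = 286 − 6·164 = -698
  B = -8
  U = 98 + 6·113 + 6·164 − 2·(-8) = 1776
Change in U: 1776 − (-4846) = 6622

6622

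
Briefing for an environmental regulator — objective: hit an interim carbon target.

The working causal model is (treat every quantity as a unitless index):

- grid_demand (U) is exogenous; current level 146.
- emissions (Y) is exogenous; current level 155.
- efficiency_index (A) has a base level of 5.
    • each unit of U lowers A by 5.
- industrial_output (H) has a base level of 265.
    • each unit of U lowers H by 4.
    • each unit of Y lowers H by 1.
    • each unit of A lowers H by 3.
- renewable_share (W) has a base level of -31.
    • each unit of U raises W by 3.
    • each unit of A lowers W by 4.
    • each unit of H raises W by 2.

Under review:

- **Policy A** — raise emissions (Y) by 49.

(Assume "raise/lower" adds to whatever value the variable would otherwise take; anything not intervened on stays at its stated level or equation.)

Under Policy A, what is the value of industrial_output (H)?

1652

Policy A (Y + 49):
  U = 146
  Y = 155 + 49 = 204
  A = 5 − 5·146 = -725
  H = 265 − 4·146 − 204 − 3·(-725) = 1652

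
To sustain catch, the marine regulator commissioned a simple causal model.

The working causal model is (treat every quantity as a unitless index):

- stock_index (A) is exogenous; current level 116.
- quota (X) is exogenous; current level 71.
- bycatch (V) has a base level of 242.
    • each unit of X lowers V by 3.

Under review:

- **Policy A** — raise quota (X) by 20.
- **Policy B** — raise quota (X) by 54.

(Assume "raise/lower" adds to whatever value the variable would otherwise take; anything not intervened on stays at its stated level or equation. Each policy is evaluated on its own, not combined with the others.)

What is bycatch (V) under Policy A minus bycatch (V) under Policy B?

Policy A (X + 20):
  X = 71 + 20 = 91
  V = 242 − 3·91 = -31
Policy B (X + 54):
  X = 71 + 54 = 125
  V = 242 − 3·125 = -133
V: -31 − (-133) = 102

102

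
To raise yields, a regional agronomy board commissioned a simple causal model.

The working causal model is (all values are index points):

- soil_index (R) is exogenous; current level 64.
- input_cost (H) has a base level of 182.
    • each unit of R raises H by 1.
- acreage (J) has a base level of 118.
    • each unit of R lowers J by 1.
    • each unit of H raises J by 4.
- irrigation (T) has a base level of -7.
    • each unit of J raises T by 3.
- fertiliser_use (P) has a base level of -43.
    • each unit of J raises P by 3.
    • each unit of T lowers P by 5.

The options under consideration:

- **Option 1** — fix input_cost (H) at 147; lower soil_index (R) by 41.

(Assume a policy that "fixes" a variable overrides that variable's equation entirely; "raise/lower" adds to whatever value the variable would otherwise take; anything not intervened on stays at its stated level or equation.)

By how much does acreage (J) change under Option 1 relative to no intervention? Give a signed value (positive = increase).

Baseline:
  R = 64
  H = 182 + 64 = 246
  J = 118 − 64 + 4·246 = 1038
Option 1 (H := 147, R − 41):
  R = 64 − 41 = 23
  H = 147
  J = 118 − 23 + 4·147 = 683
Change in J: 683 − 1038 = -355

-355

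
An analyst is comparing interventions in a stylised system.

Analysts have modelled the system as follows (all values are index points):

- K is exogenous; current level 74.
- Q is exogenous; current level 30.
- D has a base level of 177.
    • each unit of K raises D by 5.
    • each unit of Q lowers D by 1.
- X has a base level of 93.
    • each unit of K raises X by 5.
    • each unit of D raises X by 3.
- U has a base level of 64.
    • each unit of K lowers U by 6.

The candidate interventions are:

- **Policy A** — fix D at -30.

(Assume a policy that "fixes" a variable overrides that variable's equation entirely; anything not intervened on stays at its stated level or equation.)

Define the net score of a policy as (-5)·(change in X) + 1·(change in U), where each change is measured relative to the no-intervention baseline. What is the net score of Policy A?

Baseline:
  K = 74
  Q = 30
  D = 177 + 5·74 − 30 = 517
  X = 93 + 5·74 + 3·517 = 2014
  U = 64 − 6·74 = -380
Policy A (D := -30):
  K = 74
  Q = 30
  D = -30
  X = 93 + 5·74 + 3·(-30) = 373
  U = 64 − 6·74 = -380
ΔX = 373 − 2014 = -1641; ΔU = -380 − (-380) = 0
Score = (-5)·(-1641) + 1·0 = 8205

8205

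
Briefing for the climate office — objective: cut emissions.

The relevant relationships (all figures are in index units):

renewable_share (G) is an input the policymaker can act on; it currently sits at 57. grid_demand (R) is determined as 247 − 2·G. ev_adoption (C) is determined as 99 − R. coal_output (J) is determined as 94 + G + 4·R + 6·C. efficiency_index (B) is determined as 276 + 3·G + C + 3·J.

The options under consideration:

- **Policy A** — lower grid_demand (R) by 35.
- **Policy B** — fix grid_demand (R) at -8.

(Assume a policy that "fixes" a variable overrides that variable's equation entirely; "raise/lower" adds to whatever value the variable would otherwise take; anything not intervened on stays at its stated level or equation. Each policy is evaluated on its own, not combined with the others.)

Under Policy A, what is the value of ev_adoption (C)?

1

Policy A (R − 35):
  G = 57
  R = 247 − 2·57 (−35 from intervention) = 98
  C = 99 − 98 = 1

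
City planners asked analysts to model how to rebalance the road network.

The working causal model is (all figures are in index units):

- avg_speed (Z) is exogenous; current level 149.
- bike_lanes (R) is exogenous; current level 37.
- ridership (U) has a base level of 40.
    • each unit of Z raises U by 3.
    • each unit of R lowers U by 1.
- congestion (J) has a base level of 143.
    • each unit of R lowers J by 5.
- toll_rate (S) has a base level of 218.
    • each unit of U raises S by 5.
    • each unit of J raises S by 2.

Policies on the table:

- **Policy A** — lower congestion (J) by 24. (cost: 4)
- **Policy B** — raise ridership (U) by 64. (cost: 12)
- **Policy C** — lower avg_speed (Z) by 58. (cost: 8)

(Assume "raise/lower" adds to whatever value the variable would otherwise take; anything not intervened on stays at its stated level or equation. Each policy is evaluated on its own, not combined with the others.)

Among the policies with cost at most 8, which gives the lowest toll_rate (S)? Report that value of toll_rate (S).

Policy A (J − 24):
  Z = 149
  R = 37
  U = 40 + 3·149 − 37 = 450
  J = 143 − 5·37 (−24 from intervention) = -66
  S = 218 + 5·450 + 2·(-66) = 2336
Policy C (Z − 58):
  Z = 149 − 58 = 91
  R = 37
  U = 40 + 3·91 − 37 = 276
  J = 143 − 5·37 = -42
  S = 218 + 5·276 + 2·(-42) = 1514
Comparing — Policy A: S=2336, Policy C: S=1514. Lowest is 1514 (Policy C).

1514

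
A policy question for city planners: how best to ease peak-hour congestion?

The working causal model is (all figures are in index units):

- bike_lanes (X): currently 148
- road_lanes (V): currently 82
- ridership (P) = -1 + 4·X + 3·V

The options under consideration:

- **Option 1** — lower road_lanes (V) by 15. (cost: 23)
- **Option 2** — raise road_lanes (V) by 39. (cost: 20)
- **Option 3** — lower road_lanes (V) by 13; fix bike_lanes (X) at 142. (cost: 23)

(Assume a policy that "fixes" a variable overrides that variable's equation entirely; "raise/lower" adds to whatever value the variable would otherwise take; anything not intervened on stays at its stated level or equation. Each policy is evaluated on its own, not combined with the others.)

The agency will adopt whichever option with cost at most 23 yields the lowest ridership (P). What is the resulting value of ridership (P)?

774

Option 1 (V − 15):
  X = 148
  V = 82 − 15 = 67
  P = -1 + 4·148 + 3·67 = 792
Option 2 (V + 39):
  X = 148
  V = 82 + 39 = 121
  P = -1 + 4·148 + 3·121 = 954
Option 3 (V − 13, X := 142):
  X = 142
  V = 82 − 13 = 69
  P = -1 + 4·142 + 3·69 = 774
Comparing — Option 1: P=792, Option 2: P=954, Option 3: P=774. Lowest is 774 (Option 3).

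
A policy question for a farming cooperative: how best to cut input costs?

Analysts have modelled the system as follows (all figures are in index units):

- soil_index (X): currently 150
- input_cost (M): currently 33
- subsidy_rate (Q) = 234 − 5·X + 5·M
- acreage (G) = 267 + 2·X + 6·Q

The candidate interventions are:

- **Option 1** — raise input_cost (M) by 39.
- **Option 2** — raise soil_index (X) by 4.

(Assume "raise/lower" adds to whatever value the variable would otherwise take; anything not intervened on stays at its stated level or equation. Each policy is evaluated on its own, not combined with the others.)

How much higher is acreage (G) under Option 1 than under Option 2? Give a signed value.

1282

Option 1 (M + 39):
  X = 150
  M = 33 + 39 = 72
  Q = 234 − 5·150 + 5·72 = -156
  G = 267 + 2·150 + 6·(-156) = -369
Option 2 (X + 4):
  X = 150 + 4 = 154
  M = 33
  Q = 234 − 5·154 + 5·33 = -371
  G = 267 + 2·154 + 6·(-371) = -1651
G: -369 − (-1651) = 1282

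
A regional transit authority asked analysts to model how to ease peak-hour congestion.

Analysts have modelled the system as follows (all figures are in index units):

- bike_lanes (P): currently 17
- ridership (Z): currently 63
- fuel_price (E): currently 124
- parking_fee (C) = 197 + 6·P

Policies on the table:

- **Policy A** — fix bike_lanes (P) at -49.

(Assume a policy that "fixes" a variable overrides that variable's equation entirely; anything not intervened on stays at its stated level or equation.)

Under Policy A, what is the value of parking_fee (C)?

Policy A (P := -49):
  P = -49
  C = 197 + 6·(-49) = -97

-97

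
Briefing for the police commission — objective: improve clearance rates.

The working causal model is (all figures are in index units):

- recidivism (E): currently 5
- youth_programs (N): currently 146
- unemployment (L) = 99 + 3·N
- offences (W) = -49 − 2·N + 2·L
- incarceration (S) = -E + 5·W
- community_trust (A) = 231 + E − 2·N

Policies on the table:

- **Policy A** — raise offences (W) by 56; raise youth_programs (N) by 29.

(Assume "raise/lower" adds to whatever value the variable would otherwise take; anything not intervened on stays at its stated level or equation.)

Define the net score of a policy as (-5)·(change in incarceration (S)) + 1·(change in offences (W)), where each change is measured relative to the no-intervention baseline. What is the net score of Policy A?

Baseline:
  E = 5
  N = 146
  L = 99 + 3·146 = 537
  W = -49 − 2·146 + 2·537 = 733
  S = 0 − 5 + 5·733 = 3660
Policy A (W + 56, N + 29):
  E = 5
  N = 146 + 29 = 175
  L = 99 + 3·175 = 624
  W = -49 − 2·175 + 2·624 (+56 from intervention) = 905
  S = 0 − 5 + 5·905 = 4520
ΔS = 4520 − 3660 = 860; ΔW = 905 − 733 = 172
Score = (-5)·860 + 1·172 = -4128

-4128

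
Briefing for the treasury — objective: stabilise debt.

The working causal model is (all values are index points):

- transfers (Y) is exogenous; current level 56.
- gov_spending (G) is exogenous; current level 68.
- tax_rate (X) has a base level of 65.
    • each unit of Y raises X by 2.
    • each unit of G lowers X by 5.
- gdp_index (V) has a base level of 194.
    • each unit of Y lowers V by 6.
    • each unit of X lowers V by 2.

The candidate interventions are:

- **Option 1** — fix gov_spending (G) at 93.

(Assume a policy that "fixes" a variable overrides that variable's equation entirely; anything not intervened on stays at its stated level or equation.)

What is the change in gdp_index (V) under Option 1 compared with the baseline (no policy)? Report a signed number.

Baseline:
  Y = 56
  G = 68
  X = 65 + 2·56 − 5·68 = -163
  V = 194 − 6·56 − 2·(-163) = 184
Option 1 (G := 93):
  Y = 56
  G = 93
  X = 65 + 2·56 − 5·93 = -288
  V = 194 − 6·56 − 2·(-288) = 434
Change in V: 434 − 184 = 250

250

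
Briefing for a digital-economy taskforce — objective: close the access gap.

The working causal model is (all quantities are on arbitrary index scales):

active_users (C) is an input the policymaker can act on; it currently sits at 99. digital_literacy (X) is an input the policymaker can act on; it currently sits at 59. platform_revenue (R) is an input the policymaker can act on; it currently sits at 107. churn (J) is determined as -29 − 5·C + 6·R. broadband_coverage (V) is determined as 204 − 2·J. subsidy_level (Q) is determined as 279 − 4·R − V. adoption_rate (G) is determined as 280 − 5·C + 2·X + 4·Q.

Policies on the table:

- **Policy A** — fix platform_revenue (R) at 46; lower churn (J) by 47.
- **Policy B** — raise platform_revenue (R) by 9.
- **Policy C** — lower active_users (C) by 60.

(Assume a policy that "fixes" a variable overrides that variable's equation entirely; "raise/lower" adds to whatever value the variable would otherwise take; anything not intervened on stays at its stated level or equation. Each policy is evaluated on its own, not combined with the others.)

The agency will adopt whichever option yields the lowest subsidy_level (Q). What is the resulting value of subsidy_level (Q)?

-699

Policy A (R := 46, J − 47):
  C = 99
  R = 46
  J = -29 − 5·99 + 6·46 (−47 from intervention) = -295
  V = 204 − 2·(-295) = 794
  Q = 279 − 4·46 − 794 = -699
Policy B (R + 9):
  C = 99
  R = 107 + 9 = 116
  J = -29 − 5·99 + 6·116 = 172
  V = 204 − 2·172 = -140
  Q = 279 − 4·116 − (-140) = -45
Policy C (C − 60):
  C = 99 − 60 = 39
  R = 107
  J = -29 − 5·39 + 6·107 = 418
  V = 204 − 2·418 = -632
  Q = 279 − 4·107 − (-632) = 483
Comparing — Policy A: Q=-699, Policy B: Q=-45, Policy C: Q=483. Lowest is -699 (Policy A).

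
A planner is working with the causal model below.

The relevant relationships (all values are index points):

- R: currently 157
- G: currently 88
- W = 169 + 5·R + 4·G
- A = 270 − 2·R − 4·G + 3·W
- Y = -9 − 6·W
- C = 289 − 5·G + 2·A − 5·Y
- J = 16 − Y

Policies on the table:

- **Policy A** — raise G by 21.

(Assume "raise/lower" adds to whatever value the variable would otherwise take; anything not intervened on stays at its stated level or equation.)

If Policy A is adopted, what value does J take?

Policy A (G + 21):
  R = 157
  G = 88 + 21 = 109
  W = 169 + 5·157 + 4·109 = 1390
  Y = -9 − 6·1390 = -8349
  J = 16 − (-8349) = 8365

8365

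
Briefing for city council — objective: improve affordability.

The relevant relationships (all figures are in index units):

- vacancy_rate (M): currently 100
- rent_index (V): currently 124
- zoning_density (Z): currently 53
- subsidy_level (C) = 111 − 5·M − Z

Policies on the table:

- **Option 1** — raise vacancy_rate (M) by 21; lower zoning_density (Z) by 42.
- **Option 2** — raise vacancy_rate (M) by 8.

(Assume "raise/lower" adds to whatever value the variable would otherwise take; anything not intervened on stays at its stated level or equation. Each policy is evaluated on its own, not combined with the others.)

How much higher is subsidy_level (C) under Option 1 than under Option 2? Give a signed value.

-23

Option 1 (M + 21, Z − 42):
  M = 100 + 21 = 121
  Z = 53 − 42 = 11
  C = 111 − 5·121 − 11 = -505
Option 2 (M + 8):
  M = 100 + 8 = 108
  Z = 53
  C = 111 − 5·108 − 53 = -482
C: -505 − (-482) = -23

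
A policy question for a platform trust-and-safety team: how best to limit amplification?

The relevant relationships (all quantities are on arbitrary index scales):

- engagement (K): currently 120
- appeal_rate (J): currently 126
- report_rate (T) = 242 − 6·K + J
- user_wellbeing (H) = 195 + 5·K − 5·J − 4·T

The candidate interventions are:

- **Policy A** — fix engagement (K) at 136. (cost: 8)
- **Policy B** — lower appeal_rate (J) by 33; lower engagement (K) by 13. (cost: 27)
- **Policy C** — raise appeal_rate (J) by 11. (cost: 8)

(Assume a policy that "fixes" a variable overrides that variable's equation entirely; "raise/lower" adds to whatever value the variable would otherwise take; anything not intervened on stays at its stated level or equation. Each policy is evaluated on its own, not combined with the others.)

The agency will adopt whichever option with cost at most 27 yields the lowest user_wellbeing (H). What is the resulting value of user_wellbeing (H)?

1474

Policy A (K := 136):
  K = 136
  J = 126
  T = 242 − 6·136 + 126 = -448
  H = 195 + 5·136 − 5·126 − 4·(-448) = 2037
Policy B (J − 33, K − 13):
  K = 120 − 13 = 107
  J = 126 − 33 = 93
  T = 242 − 6·107 + 93 = -307
  H = 195 + 5·107 − 5·93 − 4·(-307) = 1493
Policy C (J + 11):
  K = 120
  J = 126 + 11 = 137
  T = 242 − 6·120 + 137 = -341
  H = 195 + 5·120 − 5·137 − 4·(-341) = 1474
Comparing — Policy A: H=2037, Policy B: H=1493, Policy C: H=1474. Lowest is 1474 (Policy C).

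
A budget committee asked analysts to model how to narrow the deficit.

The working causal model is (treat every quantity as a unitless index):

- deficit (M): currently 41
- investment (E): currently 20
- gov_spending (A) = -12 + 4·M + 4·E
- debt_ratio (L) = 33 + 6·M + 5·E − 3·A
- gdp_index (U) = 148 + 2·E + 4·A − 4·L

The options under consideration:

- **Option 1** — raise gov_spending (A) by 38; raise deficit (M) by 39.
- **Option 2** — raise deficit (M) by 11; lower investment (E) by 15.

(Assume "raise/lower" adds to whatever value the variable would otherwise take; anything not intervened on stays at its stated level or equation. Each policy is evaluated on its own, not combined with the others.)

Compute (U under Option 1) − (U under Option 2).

Option 1 (A + 38, M + 39):
  M = 41 + 39 = 80
  E = 20
  A = -12 + 4·80 + 4·20 (+38 from intervention) = 426
  L = 33 + 6·80 + 5·20 − 3·426 = -665
  U = 148 + 2·20 + 4·426 − 4·(-665) = 4552
Option 2 (M + 11, E − 15):
  M = 41 + 11 = 52
  E = 20 − 15 = 5
  A = -12 + 4·52 + 4·5 = 216
  L = 33 + 6·52 + 5·5 − 3·216 = -278
  U = 148 + 2·5 + 4·216 − 4·(-278) = 2134
U: 4552 − 2134 = 2418

2418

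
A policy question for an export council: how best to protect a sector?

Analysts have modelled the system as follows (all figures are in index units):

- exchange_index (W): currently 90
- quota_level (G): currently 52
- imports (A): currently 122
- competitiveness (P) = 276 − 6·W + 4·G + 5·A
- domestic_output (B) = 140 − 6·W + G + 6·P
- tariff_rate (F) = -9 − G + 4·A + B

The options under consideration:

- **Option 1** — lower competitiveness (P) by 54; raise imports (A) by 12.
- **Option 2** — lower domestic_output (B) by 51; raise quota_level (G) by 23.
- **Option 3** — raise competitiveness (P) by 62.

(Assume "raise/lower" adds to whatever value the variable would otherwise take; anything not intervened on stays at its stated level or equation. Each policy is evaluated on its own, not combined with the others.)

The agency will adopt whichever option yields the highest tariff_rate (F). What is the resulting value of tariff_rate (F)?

Option 1 (P − 54, A + 12):
  W = 90
  G = 52
  A = 122 + 12 = 134
  P = 276 − 6·90 + 4·52 + 5·134 (−54 from intervention) = 560
  B = 140 − 6·90 + 52 + 6·560 = 3012
  F = -9 − 52 + 4·134 + 3012 = 3487
Option 2 (B − 51, G + 23):
  W = 90
  G = 52 + 23 = 75
  A = 122
  P = 276 − 6·90 + 4·75 + 5·122 = 646
  B = 140 − 6·90 + 75 + 6·646 (−51 from intervention) = 3500
  F = -9 − 75 + 4·122 + 3500 = 3904
Option 3 (P + 62):
  W = 90
  G = 52
  A = 122
  P = 276 − 6·90 + 4·52 + 5·122 (+62 from intervention) = 616
  B = 140 − 6·90 + 52 + 6·616 = 3348
  F = -9 − 52 + 4·122 + 3348 = 3775
Comparing — Option 1: F=3487, Option 2: F=3904, Option 3: F=3775. Highest is 3904 (Option 2).

3904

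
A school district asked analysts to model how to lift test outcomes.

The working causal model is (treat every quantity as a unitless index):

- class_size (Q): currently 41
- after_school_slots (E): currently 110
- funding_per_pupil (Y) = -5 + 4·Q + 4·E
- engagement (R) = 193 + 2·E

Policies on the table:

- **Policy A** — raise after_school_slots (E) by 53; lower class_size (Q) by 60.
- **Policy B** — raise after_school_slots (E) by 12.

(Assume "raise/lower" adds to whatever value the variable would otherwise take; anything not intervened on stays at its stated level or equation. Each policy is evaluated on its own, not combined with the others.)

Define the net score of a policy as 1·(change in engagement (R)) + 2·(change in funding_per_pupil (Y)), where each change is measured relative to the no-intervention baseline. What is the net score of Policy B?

Baseline:
  Q = 41
  E = 110
  Y = -5 + 4·41 + 4·110 = 599
  R = 193 + 2·110 = 413
Policy B (E + 12):
  Q = 41
  E = 110 + 12 = 122
  Y = -5 + 4·41 + 4·122 = 647
  R = 193 + 2·122 = 437
ΔR = 437 − 413 = 24; ΔY = 647 − 599 = 48
Score = 1·24 + 2·48 = 120

120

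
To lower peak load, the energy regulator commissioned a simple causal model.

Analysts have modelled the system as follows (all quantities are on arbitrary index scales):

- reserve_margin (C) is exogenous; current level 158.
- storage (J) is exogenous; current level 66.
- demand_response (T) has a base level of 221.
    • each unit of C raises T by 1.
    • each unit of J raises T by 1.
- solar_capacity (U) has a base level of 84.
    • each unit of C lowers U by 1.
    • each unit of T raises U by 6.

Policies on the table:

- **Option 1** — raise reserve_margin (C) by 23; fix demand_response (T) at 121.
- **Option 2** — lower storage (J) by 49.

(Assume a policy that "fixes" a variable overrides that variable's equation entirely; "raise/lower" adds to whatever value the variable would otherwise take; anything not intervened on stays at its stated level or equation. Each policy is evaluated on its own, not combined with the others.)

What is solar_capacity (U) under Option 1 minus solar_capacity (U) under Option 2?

Option 1 (C + 23, T := 121):
  C = 158 + 23 = 181
  J = 66
  T = 121
  U = 84 − 181 + 6·121 = 629
Option 2 (J − 49):
  C = 158
  J = 66 − 49 = 17
  T = 221 + 158 + 17 = 396
  U = 84 − 158 + 6·396 = 2302
U: 629 − 2302 = -1673

-1673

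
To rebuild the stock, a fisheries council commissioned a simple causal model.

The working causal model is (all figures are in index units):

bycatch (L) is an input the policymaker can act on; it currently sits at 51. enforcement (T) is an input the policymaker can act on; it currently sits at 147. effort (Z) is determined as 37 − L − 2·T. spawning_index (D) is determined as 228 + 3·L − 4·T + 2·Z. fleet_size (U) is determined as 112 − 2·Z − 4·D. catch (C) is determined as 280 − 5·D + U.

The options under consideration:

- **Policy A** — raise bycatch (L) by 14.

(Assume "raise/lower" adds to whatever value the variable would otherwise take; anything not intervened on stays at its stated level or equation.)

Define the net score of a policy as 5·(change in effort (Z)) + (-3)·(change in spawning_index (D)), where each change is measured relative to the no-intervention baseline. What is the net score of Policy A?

-112

Baseline:
  L = 51
  T = 147
  Z = 37 − 51 − 2·147 = -308
  D = 228 + 3·51 − 4·147 + 2·(-308) = -823
Policy A (L + 14):
  L = 51 + 14 = 65
  T = 147
  Z = 37 − 65 − 2·147 = -322
  D = 228 + 3·65 − 4·147 + 2·(-322) = -809
ΔZ = -322 − (-308) = -14; ΔD = -809 − (-823) = 14
Score = 5·(-14) + (-3)·14 = -112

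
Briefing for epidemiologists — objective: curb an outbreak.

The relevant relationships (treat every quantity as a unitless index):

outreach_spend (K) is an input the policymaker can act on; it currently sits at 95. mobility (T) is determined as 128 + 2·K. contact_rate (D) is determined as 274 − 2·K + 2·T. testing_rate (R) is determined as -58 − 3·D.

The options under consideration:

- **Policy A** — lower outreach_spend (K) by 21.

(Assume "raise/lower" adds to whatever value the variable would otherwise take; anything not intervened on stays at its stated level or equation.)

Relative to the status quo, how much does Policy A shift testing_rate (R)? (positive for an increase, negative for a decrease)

126

Baseline:
  K = 95
  T = 128 + 2·95 = 318
  D = 274 − 2·95 + 2·318 = 720
  R = -58 − 3·720 = -2218
Policy A (K − 21):
  K = 95 − 21 = 74
  T = 128 + 2·74 = 276
  D = 274 − 2·74 + 2·276 = 678
  R = -58 − 3·678 = -2092
Change in R: -2092 − (-2218) = 126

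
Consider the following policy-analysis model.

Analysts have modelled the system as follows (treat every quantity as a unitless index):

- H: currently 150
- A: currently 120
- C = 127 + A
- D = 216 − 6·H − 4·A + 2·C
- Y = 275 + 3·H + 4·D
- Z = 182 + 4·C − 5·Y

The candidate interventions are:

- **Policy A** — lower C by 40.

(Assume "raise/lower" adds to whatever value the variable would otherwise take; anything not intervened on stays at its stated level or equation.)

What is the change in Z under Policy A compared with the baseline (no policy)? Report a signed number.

1440

Baseline:
  H = 150
  A = 120
  C = 127 + 120 = 247
  D = 216 − 6·150 − 4·120 + 2·247 = -670
  Y = 275 + 3·150 + 4·(-670) = -1955
  Z = 182 + 4·247 − 5·(-1955) = 10945
Policy A (C − 40):
  H = 150
  A = 120
  C = 127 + 120 (−40 from intervention) = 207
  D = 216 − 6·150 − 4·120 + 2·207 = -750
  Y = 275 + 3·150 + 4·(-750) = -2275
  Z = 182 + 4·207 − 5·(-2275) = 12385
Change in Z: 12385 − 10945 = 1440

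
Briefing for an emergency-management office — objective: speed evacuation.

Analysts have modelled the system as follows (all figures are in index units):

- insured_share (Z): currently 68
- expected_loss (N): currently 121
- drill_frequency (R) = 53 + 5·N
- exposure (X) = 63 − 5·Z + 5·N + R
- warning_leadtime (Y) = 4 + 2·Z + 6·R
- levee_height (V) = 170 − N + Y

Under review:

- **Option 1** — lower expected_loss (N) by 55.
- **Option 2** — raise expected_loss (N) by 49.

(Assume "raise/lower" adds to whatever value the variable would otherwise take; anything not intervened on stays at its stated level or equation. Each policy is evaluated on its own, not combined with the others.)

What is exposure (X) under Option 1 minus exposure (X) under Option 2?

Option 1 (N − 55):
  Z = 68
  N = 121 − 55 = 66
  R = 53 + 5·66 = 383
  X = 63 − 5·68 + 5·66 + 383 = 436
Option 2 (N + 49):
  Z = 68
  N = 121 + 49 = 170
  R = 53 + 5·170 = 903
  X = 63 − 5·68 + 5·170 + 903 = 1476
X: 436 − 1476 = -1040

-1040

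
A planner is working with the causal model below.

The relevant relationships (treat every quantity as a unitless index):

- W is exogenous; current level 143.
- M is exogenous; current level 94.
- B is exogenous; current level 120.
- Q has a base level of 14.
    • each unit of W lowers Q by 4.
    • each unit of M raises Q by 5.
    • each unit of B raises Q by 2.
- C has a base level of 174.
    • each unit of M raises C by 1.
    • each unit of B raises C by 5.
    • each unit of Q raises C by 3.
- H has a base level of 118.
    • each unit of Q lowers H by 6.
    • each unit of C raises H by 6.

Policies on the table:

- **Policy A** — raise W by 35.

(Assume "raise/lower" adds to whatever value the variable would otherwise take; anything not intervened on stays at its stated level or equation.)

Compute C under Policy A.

Policy A (W + 35):
  W = 143 + 35 = 178
  M = 94
  B = 120
  Q = 14 − 4·178 + 5·94 + 2·120 = 12
  C = 174 + 94 + 5·120 + 3·12 = 904

904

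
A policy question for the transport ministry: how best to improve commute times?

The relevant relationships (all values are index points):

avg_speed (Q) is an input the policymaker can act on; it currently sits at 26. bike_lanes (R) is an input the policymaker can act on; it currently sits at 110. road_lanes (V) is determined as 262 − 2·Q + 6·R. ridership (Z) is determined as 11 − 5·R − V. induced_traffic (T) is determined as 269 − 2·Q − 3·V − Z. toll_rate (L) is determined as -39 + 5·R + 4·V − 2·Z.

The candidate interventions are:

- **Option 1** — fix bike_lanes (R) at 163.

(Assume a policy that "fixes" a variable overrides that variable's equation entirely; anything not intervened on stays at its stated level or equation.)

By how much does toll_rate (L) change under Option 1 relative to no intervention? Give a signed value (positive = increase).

Baseline:
  Q = 26
  R = 110
  V = 262 − 2·26 + 6·110 = 870
  Z = 11 − 5·110 − 870 = -1409
  L = -39 + 5·110 + 4·870 − 2·(-1409) = 6809
Option 1 (R := 163):
  Q = 26
  R = 163
  V = 262 − 2·26 + 6·163 = 1188
  Z = 11 − 5·163 − 1188 = -1992
  L = -39 + 5·163 + 4·1188 − 2·(-1992) = 9512
Change in L: 9512 − 6809 = 2703

2703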